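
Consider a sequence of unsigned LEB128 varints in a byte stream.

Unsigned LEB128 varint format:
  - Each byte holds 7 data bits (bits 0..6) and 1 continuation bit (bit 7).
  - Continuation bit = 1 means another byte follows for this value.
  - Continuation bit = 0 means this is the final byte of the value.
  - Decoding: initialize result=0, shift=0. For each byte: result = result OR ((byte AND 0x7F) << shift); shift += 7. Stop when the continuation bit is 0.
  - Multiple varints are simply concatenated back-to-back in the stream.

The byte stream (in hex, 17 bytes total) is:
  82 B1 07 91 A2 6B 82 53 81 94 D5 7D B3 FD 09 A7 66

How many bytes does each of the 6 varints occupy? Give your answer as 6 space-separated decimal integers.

Answer: 3 3 2 4 3 2

Derivation:
  byte[0]=0x82 cont=1 payload=0x02=2: acc |= 2<<0 -> acc=2 shift=7
  byte[1]=0xB1 cont=1 payload=0x31=49: acc |= 49<<7 -> acc=6274 shift=14
  byte[2]=0x07 cont=0 payload=0x07=7: acc |= 7<<14 -> acc=120962 shift=21 [end]
Varint 1: bytes[0:3] = 82 B1 07 -> value 120962 (3 byte(s))
  byte[3]=0x91 cont=1 payload=0x11=17: acc |= 17<<0 -> acc=17 shift=7
  byte[4]=0xA2 cont=1 payload=0x22=34: acc |= 34<<7 -> acc=4369 shift=14
  byte[5]=0x6B cont=0 payload=0x6B=107: acc |= 107<<14 -> acc=1757457 shift=21 [end]
Varint 2: bytes[3:6] = 91 A2 6B -> value 1757457 (3 byte(s))
  byte[6]=0x82 cont=1 payload=0x02=2: acc |= 2<<0 -> acc=2 shift=7
  byte[7]=0x53 cont=0 payload=0x53=83: acc |= 83<<7 -> acc=10626 shift=14 [end]
Varint 3: bytes[6:8] = 82 53 -> value 10626 (2 byte(s))
  byte[8]=0x81 cont=1 payload=0x01=1: acc |= 1<<0 -> acc=1 shift=7
  byte[9]=0x94 cont=1 payload=0x14=20: acc |= 20<<7 -> acc=2561 shift=14
  byte[10]=0xD5 cont=1 payload=0x55=85: acc |= 85<<14 -> acc=1395201 shift=21
  byte[11]=0x7D cont=0 payload=0x7D=125: acc |= 125<<21 -> acc=263539201 shift=28 [end]
Varint 4: bytes[8:12] = 81 94 D5 7D -> value 263539201 (4 byte(s))
  byte[12]=0xB3 cont=1 payload=0x33=51: acc |= 51<<0 -> acc=51 shift=7
  byte[13]=0xFD cont=1 payload=0x7D=125: acc |= 125<<7 -> acc=16051 shift=14
  byte[14]=0x09 cont=0 payload=0x09=9: acc |= 9<<14 -> acc=163507 shift=21 [end]
Varint 5: bytes[12:15] = B3 FD 09 -> value 163507 (3 byte(s))
  byte[15]=0xA7 cont=1 payload=0x27=39: acc |= 39<<0 -> acc=39 shift=7
  byte[16]=0x66 cont=0 payload=0x66=102: acc |= 102<<7 -> acc=13095 shift=14 [end]
Varint 6: bytes[15:17] = A7 66 -> value 13095 (2 byte(s))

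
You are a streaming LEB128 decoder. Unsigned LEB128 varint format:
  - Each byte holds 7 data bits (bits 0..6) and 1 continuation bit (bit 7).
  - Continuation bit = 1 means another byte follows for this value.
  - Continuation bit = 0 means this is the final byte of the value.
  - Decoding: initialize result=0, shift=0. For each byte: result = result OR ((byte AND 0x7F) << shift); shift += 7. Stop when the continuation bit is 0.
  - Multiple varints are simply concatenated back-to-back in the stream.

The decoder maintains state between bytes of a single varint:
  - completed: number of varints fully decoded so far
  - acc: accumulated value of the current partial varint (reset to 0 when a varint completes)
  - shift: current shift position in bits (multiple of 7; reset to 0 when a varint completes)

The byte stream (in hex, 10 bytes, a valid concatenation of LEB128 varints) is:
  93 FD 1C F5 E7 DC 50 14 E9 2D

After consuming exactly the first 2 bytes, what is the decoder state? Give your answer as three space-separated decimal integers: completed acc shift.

byte[0]=0x93 cont=1 payload=0x13: acc |= 19<<0 -> completed=0 acc=19 shift=7
byte[1]=0xFD cont=1 payload=0x7D: acc |= 125<<7 -> completed=0 acc=16019 shift=14

Answer: 0 16019 14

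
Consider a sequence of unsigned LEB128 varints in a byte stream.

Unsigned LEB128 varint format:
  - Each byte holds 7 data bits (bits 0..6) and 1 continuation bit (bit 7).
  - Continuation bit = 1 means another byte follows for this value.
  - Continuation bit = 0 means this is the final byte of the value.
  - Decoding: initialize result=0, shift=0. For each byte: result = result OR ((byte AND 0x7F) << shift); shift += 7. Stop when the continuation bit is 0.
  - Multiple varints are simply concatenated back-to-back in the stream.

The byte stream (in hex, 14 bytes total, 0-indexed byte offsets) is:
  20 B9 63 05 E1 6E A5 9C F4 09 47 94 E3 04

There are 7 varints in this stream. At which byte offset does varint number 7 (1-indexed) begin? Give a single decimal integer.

  byte[0]=0x20 cont=0 payload=0x20=32: acc |= 32<<0 -> acc=32 shift=7 [end]
Varint 1: bytes[0:1] = 20 -> value 32 (1 byte(s))
  byte[1]=0xB9 cont=1 payload=0x39=57: acc |= 57<<0 -> acc=57 shift=7
  byte[2]=0x63 cont=0 payload=0x63=99: acc |= 99<<7 -> acc=12729 shift=14 [end]
Varint 2: bytes[1:3] = B9 63 -> value 12729 (2 byte(s))
  byte[3]=0x05 cont=0 payload=0x05=5: acc |= 5<<0 -> acc=5 shift=7 [end]
Varint 3: bytes[3:4] = 05 -> value 5 (1 byte(s))
  byte[4]=0xE1 cont=1 payload=0x61=97: acc |= 97<<0 -> acc=97 shift=7
  byte[5]=0x6E cont=0 payload=0x6E=110: acc |= 110<<7 -> acc=14177 shift=14 [end]
Varint 4: bytes[4:6] = E1 6E -> value 14177 (2 byte(s))
  byte[6]=0xA5 cont=1 payload=0x25=37: acc |= 37<<0 -> acc=37 shift=7
  byte[7]=0x9C cont=1 payload=0x1C=28: acc |= 28<<7 -> acc=3621 shift=14
  byte[8]=0xF4 cont=1 payload=0x74=116: acc |= 116<<14 -> acc=1904165 shift=21
  byte[9]=0x09 cont=0 payload=0x09=9: acc |= 9<<21 -> acc=20778533 shift=28 [end]
Varint 5: bytes[6:10] = A5 9C F4 09 -> value 20778533 (4 byte(s))
  byte[10]=0x47 cont=0 payload=0x47=71: acc |= 71<<0 -> acc=71 shift=7 [end]
Varint 6: bytes[10:11] = 47 -> value 71 (1 byte(s))
  byte[11]=0x94 cont=1 payload=0x14=20: acc |= 20<<0 -> acc=20 shift=7
  byte[12]=0xE3 cont=1 payload=0x63=99: acc |= 99<<7 -> acc=12692 shift=14
  byte[13]=0x04 cont=0 payload=0x04=4: acc |= 4<<14 -> acc=78228 shift=21 [end]
Varint 7: bytes[11:14] = 94 E3 04 -> value 78228 (3 byte(s))

Answer: 11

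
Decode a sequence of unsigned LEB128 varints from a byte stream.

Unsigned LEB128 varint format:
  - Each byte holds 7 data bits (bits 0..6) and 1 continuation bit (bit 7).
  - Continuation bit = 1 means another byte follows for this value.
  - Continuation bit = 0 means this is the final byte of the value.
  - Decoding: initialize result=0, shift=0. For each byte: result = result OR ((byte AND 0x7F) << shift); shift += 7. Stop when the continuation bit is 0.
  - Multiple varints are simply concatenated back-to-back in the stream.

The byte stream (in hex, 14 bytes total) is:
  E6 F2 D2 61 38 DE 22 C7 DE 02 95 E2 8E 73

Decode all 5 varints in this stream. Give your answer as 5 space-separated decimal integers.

  byte[0]=0xE6 cont=1 payload=0x66=102: acc |= 102<<0 -> acc=102 shift=7
  byte[1]=0xF2 cont=1 payload=0x72=114: acc |= 114<<7 -> acc=14694 shift=14
  byte[2]=0xD2 cont=1 payload=0x52=82: acc |= 82<<14 -> acc=1358182 shift=21
  byte[3]=0x61 cont=0 payload=0x61=97: acc |= 97<<21 -> acc=204781926 shift=28 [end]
Varint 1: bytes[0:4] = E6 F2 D2 61 -> value 204781926 (4 byte(s))
  byte[4]=0x38 cont=0 payload=0x38=56: acc |= 56<<0 -> acc=56 shift=7 [end]
Varint 2: bytes[4:5] = 38 -> value 56 (1 byte(s))
  byte[5]=0xDE cont=1 payload=0x5E=94: acc |= 94<<0 -> acc=94 shift=7
  byte[6]=0x22 cont=0 payload=0x22=34: acc |= 34<<7 -> acc=4446 shift=14 [end]
Varint 3: bytes[5:7] = DE 22 -> value 4446 (2 byte(s))
  byte[7]=0xC7 cont=1 payload=0x47=71: acc |= 71<<0 -> acc=71 shift=7
  byte[8]=0xDE cont=1 payload=0x5E=94: acc |= 94<<7 -> acc=12103 shift=14
  byte[9]=0x02 cont=0 payload=0x02=2: acc |= 2<<14 -> acc=44871 shift=21 [end]
Varint 4: bytes[7:10] = C7 DE 02 -> value 44871 (3 byte(s))
  byte[10]=0x95 cont=1 payload=0x15=21: acc |= 21<<0 -> acc=21 shift=7
  byte[11]=0xE2 cont=1 payload=0x62=98: acc |= 98<<7 -> acc=12565 shift=14
  byte[12]=0x8E cont=1 payload=0x0E=14: acc |= 14<<14 -> acc=241941 shift=21
  byte[13]=0x73 cont=0 payload=0x73=115: acc |= 115<<21 -> acc=241414421 shift=28 [end]
Varint 5: bytes[10:14] = 95 E2 8E 73 -> value 241414421 (4 byte(s))

Answer: 204781926 56 4446 44871 241414421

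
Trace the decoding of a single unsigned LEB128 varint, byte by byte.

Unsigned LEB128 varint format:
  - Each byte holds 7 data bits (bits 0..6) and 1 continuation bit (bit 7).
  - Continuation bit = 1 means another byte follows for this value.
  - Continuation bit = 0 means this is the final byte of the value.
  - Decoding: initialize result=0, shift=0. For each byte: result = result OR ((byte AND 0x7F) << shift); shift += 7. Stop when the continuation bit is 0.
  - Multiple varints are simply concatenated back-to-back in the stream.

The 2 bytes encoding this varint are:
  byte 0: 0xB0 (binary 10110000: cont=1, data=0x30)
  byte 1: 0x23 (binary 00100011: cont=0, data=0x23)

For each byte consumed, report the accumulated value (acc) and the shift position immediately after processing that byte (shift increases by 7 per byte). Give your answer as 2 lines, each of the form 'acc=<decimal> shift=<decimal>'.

byte 0=0xB0: payload=0x30=48, contrib = 48<<0 = 48; acc -> 48, shift -> 7
byte 1=0x23: payload=0x23=35, contrib = 35<<7 = 4480; acc -> 4528, shift -> 14

Answer: acc=48 shift=7
acc=4528 shift=14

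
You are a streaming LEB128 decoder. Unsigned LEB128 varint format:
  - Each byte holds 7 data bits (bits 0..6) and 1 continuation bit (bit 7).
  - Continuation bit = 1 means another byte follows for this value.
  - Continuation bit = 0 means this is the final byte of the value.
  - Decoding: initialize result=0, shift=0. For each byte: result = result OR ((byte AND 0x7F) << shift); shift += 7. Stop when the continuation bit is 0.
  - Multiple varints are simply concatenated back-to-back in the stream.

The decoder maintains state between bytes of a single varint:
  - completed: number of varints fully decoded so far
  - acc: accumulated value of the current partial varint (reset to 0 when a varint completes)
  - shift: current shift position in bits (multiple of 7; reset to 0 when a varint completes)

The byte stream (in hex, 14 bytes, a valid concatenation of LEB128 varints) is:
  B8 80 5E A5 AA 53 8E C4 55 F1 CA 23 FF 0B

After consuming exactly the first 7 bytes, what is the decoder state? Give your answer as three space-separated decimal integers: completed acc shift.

Answer: 2 14 7

Derivation:
byte[0]=0xB8 cont=1 payload=0x38: acc |= 56<<0 -> completed=0 acc=56 shift=7
byte[1]=0x80 cont=1 payload=0x00: acc |= 0<<7 -> completed=0 acc=56 shift=14
byte[2]=0x5E cont=0 payload=0x5E: varint #1 complete (value=1540152); reset -> completed=1 acc=0 shift=0
byte[3]=0xA5 cont=1 payload=0x25: acc |= 37<<0 -> completed=1 acc=37 shift=7
byte[4]=0xAA cont=1 payload=0x2A: acc |= 42<<7 -> completed=1 acc=5413 shift=14
byte[5]=0x53 cont=0 payload=0x53: varint #2 complete (value=1365285); reset -> completed=2 acc=0 shift=0
byte[6]=0x8E cont=1 payload=0x0E: acc |= 14<<0 -> completed=2 acc=14 shift=7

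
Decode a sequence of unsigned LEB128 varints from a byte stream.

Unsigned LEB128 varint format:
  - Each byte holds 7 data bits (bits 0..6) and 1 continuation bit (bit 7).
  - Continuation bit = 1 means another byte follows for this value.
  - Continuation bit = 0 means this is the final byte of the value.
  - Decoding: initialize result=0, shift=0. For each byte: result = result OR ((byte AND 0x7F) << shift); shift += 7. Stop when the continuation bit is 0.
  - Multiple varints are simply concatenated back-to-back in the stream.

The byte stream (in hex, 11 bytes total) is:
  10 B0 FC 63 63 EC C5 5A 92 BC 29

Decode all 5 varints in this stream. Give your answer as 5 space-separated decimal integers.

Answer: 16 1637936 99 1483500 679442

Derivation:
  byte[0]=0x10 cont=0 payload=0x10=16: acc |= 16<<0 -> acc=16 shift=7 [end]
Varint 1: bytes[0:1] = 10 -> value 16 (1 byte(s))
  byte[1]=0xB0 cont=1 payload=0x30=48: acc |= 48<<0 -> acc=48 shift=7
  byte[2]=0xFC cont=1 payload=0x7C=124: acc |= 124<<7 -> acc=15920 shift=14
  byte[3]=0x63 cont=0 payload=0x63=99: acc |= 99<<14 -> acc=1637936 shift=21 [end]
Varint 2: bytes[1:4] = B0 FC 63 -> value 1637936 (3 byte(s))
  byte[4]=0x63 cont=0 payload=0x63=99: acc |= 99<<0 -> acc=99 shift=7 [end]
Varint 3: bytes[4:5] = 63 -> value 99 (1 byte(s))
  byte[5]=0xEC cont=1 payload=0x6C=108: acc |= 108<<0 -> acc=108 shift=7
  byte[6]=0xC5 cont=1 payload=0x45=69: acc |= 69<<7 -> acc=8940 shift=14
  byte[7]=0x5A cont=0 payload=0x5A=90: acc |= 90<<14 -> acc=1483500 shift=21 [end]
Varint 4: bytes[5:8] = EC C5 5A -> value 1483500 (3 byte(s))
  byte[8]=0x92 cont=1 payload=0x12=18: acc |= 18<<0 -> acc=18 shift=7
  byte[9]=0xBC cont=1 payload=0x3C=60: acc |= 60<<7 -> acc=7698 shift=14
  byte[10]=0x29 cont=0 payload=0x29=41: acc |= 41<<14 -> acc=679442 shift=21 [end]
Varint 5: bytes[8:11] = 92 BC 29 -> value 679442 (3 byte(s))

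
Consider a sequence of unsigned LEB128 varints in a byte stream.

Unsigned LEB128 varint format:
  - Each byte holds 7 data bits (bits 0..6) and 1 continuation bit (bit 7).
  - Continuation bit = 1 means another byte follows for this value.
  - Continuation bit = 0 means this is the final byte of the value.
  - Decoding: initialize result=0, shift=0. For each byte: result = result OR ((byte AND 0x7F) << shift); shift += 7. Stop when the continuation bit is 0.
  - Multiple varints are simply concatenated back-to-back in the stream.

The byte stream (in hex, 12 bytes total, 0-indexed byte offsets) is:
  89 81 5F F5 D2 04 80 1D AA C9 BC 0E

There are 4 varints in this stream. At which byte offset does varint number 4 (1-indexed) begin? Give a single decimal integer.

Answer: 8

Derivation:
  byte[0]=0x89 cont=1 payload=0x09=9: acc |= 9<<0 -> acc=9 shift=7
  byte[1]=0x81 cont=1 payload=0x01=1: acc |= 1<<7 -> acc=137 shift=14
  byte[2]=0x5F cont=0 payload=0x5F=95: acc |= 95<<14 -> acc=1556617 shift=21 [end]
Varint 1: bytes[0:3] = 89 81 5F -> value 1556617 (3 byte(s))
  byte[3]=0xF5 cont=1 payload=0x75=117: acc |= 117<<0 -> acc=117 shift=7
  byte[4]=0xD2 cont=1 payload=0x52=82: acc |= 82<<7 -> acc=10613 shift=14
  byte[5]=0x04 cont=0 payload=0x04=4: acc |= 4<<14 -> acc=76149 shift=21 [end]
Varint 2: bytes[3:6] = F5 D2 04 -> value 76149 (3 byte(s))
  byte[6]=0x80 cont=1 payload=0x00=0: acc |= 0<<0 -> acc=0 shift=7
  byte[7]=0x1D cont=0 payload=0x1D=29: acc |= 29<<7 -> acc=3712 shift=14 [end]
Varint 3: bytes[6:8] = 80 1D -> value 3712 (2 byte(s))
  byte[8]=0xAA cont=1 payload=0x2A=42: acc |= 42<<0 -> acc=42 shift=7
  byte[9]=0xC9 cont=1 payload=0x49=73: acc |= 73<<7 -> acc=9386 shift=14
  byte[10]=0xBC cont=1 payload=0x3C=60: acc |= 60<<14 -> acc=992426 shift=21
  byte[11]=0x0E cont=0 payload=0x0E=14: acc |= 14<<21 -> acc=30352554 shift=28 [end]
Varint 4: bytes[8:12] = AA C9 BC 0E -> value 30352554 (4 byte(s))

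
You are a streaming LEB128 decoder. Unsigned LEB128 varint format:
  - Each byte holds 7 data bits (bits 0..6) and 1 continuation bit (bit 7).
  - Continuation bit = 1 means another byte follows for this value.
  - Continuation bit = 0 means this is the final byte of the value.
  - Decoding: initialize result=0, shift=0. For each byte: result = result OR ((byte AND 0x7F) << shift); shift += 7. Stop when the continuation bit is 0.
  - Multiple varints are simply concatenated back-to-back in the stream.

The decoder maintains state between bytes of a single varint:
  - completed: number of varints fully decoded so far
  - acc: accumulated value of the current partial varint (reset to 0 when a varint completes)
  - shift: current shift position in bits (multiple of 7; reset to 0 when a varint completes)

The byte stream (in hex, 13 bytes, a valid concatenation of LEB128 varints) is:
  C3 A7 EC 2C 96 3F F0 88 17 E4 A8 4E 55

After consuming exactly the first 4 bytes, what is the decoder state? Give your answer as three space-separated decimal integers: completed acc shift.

byte[0]=0xC3 cont=1 payload=0x43: acc |= 67<<0 -> completed=0 acc=67 shift=7
byte[1]=0xA7 cont=1 payload=0x27: acc |= 39<<7 -> completed=0 acc=5059 shift=14
byte[2]=0xEC cont=1 payload=0x6C: acc |= 108<<14 -> completed=0 acc=1774531 shift=21
byte[3]=0x2C cont=0 payload=0x2C: varint #1 complete (value=94049219); reset -> completed=1 acc=0 shift=0

Answer: 1 0 0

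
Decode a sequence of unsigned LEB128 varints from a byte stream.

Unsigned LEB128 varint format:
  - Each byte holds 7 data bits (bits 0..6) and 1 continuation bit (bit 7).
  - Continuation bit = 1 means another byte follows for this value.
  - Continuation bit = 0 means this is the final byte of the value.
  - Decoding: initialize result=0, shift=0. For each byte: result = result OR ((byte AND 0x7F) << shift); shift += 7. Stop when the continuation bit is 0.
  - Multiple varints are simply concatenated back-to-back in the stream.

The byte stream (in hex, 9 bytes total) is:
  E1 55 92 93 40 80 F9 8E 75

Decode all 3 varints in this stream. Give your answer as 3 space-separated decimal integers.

Answer: 10977 1051026 245611648

Derivation:
  byte[0]=0xE1 cont=1 payload=0x61=97: acc |= 97<<0 -> acc=97 shift=7
  byte[1]=0x55 cont=0 payload=0x55=85: acc |= 85<<7 -> acc=10977 shift=14 [end]
Varint 1: bytes[0:2] = E1 55 -> value 10977 (2 byte(s))
  byte[2]=0x92 cont=1 payload=0x12=18: acc |= 18<<0 -> acc=18 shift=7
  byte[3]=0x93 cont=1 payload=0x13=19: acc |= 19<<7 -> acc=2450 shift=14
  byte[4]=0x40 cont=0 payload=0x40=64: acc |= 64<<14 -> acc=1051026 shift=21 [end]
Varint 2: bytes[2:5] = 92 93 40 -> value 1051026 (3 byte(s))
  byte[5]=0x80 cont=1 payload=0x00=0: acc |= 0<<0 -> acc=0 shift=7
  byte[6]=0xF9 cont=1 payload=0x79=121: acc |= 121<<7 -> acc=15488 shift=14
  byte[7]=0x8E cont=1 payload=0x0E=14: acc |= 14<<14 -> acc=244864 shift=21
  byte[8]=0x75 cont=0 payload=0x75=117: acc |= 117<<21 -> acc=245611648 shift=28 [end]
Varint 3: bytes[5:9] = 80 F9 8E 75 -> value 245611648 (4 byte(s))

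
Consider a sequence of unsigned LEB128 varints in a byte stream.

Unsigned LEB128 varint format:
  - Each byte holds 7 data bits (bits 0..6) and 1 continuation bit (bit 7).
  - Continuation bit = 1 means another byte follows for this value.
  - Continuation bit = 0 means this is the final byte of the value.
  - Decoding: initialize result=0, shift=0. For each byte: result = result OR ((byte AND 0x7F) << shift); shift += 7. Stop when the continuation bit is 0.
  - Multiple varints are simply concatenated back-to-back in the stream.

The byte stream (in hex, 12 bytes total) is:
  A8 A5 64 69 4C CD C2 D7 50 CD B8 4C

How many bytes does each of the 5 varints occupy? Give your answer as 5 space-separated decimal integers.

Answer: 3 1 1 4 3

Derivation:
  byte[0]=0xA8 cont=1 payload=0x28=40: acc |= 40<<0 -> acc=40 shift=7
  byte[1]=0xA5 cont=1 payload=0x25=37: acc |= 37<<7 -> acc=4776 shift=14
  byte[2]=0x64 cont=0 payload=0x64=100: acc |= 100<<14 -> acc=1643176 shift=21 [end]
Varint 1: bytes[0:3] = A8 A5 64 -> value 1643176 (3 byte(s))
  byte[3]=0x69 cont=0 payload=0x69=105: acc |= 105<<0 -> acc=105 shift=7 [end]
Varint 2: bytes[3:4] = 69 -> value 105 (1 byte(s))
  byte[4]=0x4C cont=0 payload=0x4C=76: acc |= 76<<0 -> acc=76 shift=7 [end]
Varint 3: bytes[4:5] = 4C -> value 76 (1 byte(s))
  byte[5]=0xCD cont=1 payload=0x4D=77: acc |= 77<<0 -> acc=77 shift=7
  byte[6]=0xC2 cont=1 payload=0x42=66: acc |= 66<<7 -> acc=8525 shift=14
  byte[7]=0xD7 cont=1 payload=0x57=87: acc |= 87<<14 -> acc=1433933 shift=21
  byte[8]=0x50 cont=0 payload=0x50=80: acc |= 80<<21 -> acc=169206093 shift=28 [end]
Varint 4: bytes[5:9] = CD C2 D7 50 -> value 169206093 (4 byte(s))
  byte[9]=0xCD cont=1 payload=0x4D=77: acc |= 77<<0 -> acc=77 shift=7
  byte[10]=0xB8 cont=1 payload=0x38=56: acc |= 56<<7 -> acc=7245 shift=14
  byte[11]=0x4C cont=0 payload=0x4C=76: acc |= 76<<14 -> acc=1252429 shift=21 [end]
Varint 5: bytes[9:12] = CD B8 4C -> value 1252429 (3 byte(s))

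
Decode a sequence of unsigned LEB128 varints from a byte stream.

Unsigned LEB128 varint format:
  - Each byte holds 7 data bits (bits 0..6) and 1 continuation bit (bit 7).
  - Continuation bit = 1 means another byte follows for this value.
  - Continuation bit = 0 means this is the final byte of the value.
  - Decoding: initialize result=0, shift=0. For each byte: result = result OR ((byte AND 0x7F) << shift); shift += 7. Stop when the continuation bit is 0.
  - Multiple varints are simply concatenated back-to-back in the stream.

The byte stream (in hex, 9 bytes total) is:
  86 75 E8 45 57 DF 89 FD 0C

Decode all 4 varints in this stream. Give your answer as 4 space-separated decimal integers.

  byte[0]=0x86 cont=1 payload=0x06=6: acc |= 6<<0 -> acc=6 shift=7
  byte[1]=0x75 cont=0 payload=0x75=117: acc |= 117<<7 -> acc=14982 shift=14 [end]
Varint 1: bytes[0:2] = 86 75 -> value 14982 (2 byte(s))
  byte[2]=0xE8 cont=1 payload=0x68=104: acc |= 104<<0 -> acc=104 shift=7
  byte[3]=0x45 cont=0 payload=0x45=69: acc |= 69<<7 -> acc=8936 shift=14 [end]
Varint 2: bytes[2:4] = E8 45 -> value 8936 (2 byte(s))
  byte[4]=0x57 cont=0 payload=0x57=87: acc |= 87<<0 -> acc=87 shift=7 [end]
Varint 3: bytes[4:5] = 57 -> value 87 (1 byte(s))
  byte[5]=0xDF cont=1 payload=0x5F=95: acc |= 95<<0 -> acc=95 shift=7
  byte[6]=0x89 cont=1 payload=0x09=9: acc |= 9<<7 -> acc=1247 shift=14
  byte[7]=0xFD cont=1 payload=0x7D=125: acc |= 125<<14 -> acc=2049247 shift=21
  byte[8]=0x0C cont=0 payload=0x0C=12: acc |= 12<<21 -> acc=27215071 shift=28 [end]
Varint 4: bytes[5:9] = DF 89 FD 0C -> value 27215071 (4 byte(s))

Answer: 14982 8936 87 27215071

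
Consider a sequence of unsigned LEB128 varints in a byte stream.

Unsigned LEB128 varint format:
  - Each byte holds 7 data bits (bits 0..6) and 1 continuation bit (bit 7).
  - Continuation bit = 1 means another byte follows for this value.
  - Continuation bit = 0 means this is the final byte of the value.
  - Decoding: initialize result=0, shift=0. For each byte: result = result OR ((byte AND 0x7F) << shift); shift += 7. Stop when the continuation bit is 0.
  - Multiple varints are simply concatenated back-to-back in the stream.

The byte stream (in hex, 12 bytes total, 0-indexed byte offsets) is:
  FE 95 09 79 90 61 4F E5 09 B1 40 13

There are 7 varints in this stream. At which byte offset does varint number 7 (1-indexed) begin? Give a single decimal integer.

  byte[0]=0xFE cont=1 payload=0x7E=126: acc |= 126<<0 -> acc=126 shift=7
  byte[1]=0x95 cont=1 payload=0x15=21: acc |= 21<<7 -> acc=2814 shift=14
  byte[2]=0x09 cont=0 payload=0x09=9: acc |= 9<<14 -> acc=150270 shift=21 [end]
Varint 1: bytes[0:3] = FE 95 09 -> value 150270 (3 byte(s))
  byte[3]=0x79 cont=0 payload=0x79=121: acc |= 121<<0 -> acc=121 shift=7 [end]
Varint 2: bytes[3:4] = 79 -> value 121 (1 byte(s))
  byte[4]=0x90 cont=1 payload=0x10=16: acc |= 16<<0 -> acc=16 shift=7
  byte[5]=0x61 cont=0 payload=0x61=97: acc |= 97<<7 -> acc=12432 shift=14 [end]
Varint 3: bytes[4:6] = 90 61 -> value 12432 (2 byte(s))
  byte[6]=0x4F cont=0 payload=0x4F=79: acc |= 79<<0 -> acc=79 shift=7 [end]
Varint 4: bytes[6:7] = 4F -> value 79 (1 byte(s))
  byte[7]=0xE5 cont=1 payload=0x65=101: acc |= 101<<0 -> acc=101 shift=7
  byte[8]=0x09 cont=0 payload=0x09=9: acc |= 9<<7 -> acc=1253 shift=14 [end]
Varint 5: bytes[7:9] = E5 09 -> value 1253 (2 byte(s))
  byte[9]=0xB1 cont=1 payload=0x31=49: acc |= 49<<0 -> acc=49 shift=7
  byte[10]=0x40 cont=0 payload=0x40=64: acc |= 64<<7 -> acc=8241 shift=14 [end]
Varint 6: bytes[9:11] = B1 40 -> value 8241 (2 byte(s))
  byte[11]=0x13 cont=0 payload=0x13=19: acc |= 19<<0 -> acc=19 shift=7 [end]
Varint 7: bytes[11:12] = 13 -> value 19 (1 byte(s))

Answer: 11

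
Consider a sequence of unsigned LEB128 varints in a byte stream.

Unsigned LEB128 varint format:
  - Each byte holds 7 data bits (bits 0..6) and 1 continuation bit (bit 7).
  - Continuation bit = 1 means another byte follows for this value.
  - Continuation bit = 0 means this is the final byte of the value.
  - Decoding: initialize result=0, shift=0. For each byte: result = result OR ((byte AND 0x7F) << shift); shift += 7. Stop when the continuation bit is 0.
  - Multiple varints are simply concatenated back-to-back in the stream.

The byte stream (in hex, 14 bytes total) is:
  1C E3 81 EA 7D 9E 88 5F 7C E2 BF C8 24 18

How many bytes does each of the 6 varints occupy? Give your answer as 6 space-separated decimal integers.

  byte[0]=0x1C cont=0 payload=0x1C=28: acc |= 28<<0 -> acc=28 shift=7 [end]
Varint 1: bytes[0:1] = 1C -> value 28 (1 byte(s))
  byte[1]=0xE3 cont=1 payload=0x63=99: acc |= 99<<0 -> acc=99 shift=7
  byte[2]=0x81 cont=1 payload=0x01=1: acc |= 1<<7 -> acc=227 shift=14
  byte[3]=0xEA cont=1 payload=0x6A=106: acc |= 106<<14 -> acc=1736931 shift=21
  byte[4]=0x7D cont=0 payload=0x7D=125: acc |= 125<<21 -> acc=263880931 shift=28 [end]
Varint 2: bytes[1:5] = E3 81 EA 7D -> value 263880931 (4 byte(s))
  byte[5]=0x9E cont=1 payload=0x1E=30: acc |= 30<<0 -> acc=30 shift=7
  byte[6]=0x88 cont=1 payload=0x08=8: acc |= 8<<7 -> acc=1054 shift=14
  byte[7]=0x5F cont=0 payload=0x5F=95: acc |= 95<<14 -> acc=1557534 shift=21 [end]
Varint 3: bytes[5:8] = 9E 88 5F -> value 1557534 (3 byte(s))
  byte[8]=0x7C cont=0 payload=0x7C=124: acc |= 124<<0 -> acc=124 shift=7 [end]
Varint 4: bytes[8:9] = 7C -> value 124 (1 byte(s))
  byte[9]=0xE2 cont=1 payload=0x62=98: acc |= 98<<0 -> acc=98 shift=7
  byte[10]=0xBF cont=1 payload=0x3F=63: acc |= 63<<7 -> acc=8162 shift=14
  byte[11]=0xC8 cont=1 payload=0x48=72: acc |= 72<<14 -> acc=1187810 shift=21
  byte[12]=0x24 cont=0 payload=0x24=36: acc |= 36<<21 -> acc=76685282 shift=28 [end]
Varint 5: bytes[9:13] = E2 BF C8 24 -> value 76685282 (4 byte(s))
  byte[13]=0x18 cont=0 payload=0x18=24: acc |= 24<<0 -> acc=24 shift=7 [end]
Varint 6: bytes[13:14] = 18 -> value 24 (1 byte(s))

Answer: 1 4 3 1 4 1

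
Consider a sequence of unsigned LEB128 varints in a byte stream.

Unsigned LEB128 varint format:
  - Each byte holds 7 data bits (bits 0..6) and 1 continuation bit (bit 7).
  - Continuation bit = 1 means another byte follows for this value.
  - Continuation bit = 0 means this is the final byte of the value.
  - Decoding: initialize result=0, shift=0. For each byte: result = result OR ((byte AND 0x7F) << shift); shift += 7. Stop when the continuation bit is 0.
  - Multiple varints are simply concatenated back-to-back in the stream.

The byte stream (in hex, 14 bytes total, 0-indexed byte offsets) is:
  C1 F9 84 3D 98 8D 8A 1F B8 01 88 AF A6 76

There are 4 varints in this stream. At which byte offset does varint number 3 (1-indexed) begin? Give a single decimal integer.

  byte[0]=0xC1 cont=1 payload=0x41=65: acc |= 65<<0 -> acc=65 shift=7
  byte[1]=0xF9 cont=1 payload=0x79=121: acc |= 121<<7 -> acc=15553 shift=14
  byte[2]=0x84 cont=1 payload=0x04=4: acc |= 4<<14 -> acc=81089 shift=21
  byte[3]=0x3D cont=0 payload=0x3D=61: acc |= 61<<21 -> acc=128007361 shift=28 [end]
Varint 1: bytes[0:4] = C1 F9 84 3D -> value 128007361 (4 byte(s))
  byte[4]=0x98 cont=1 payload=0x18=24: acc |= 24<<0 -> acc=24 shift=7
  byte[5]=0x8D cont=1 payload=0x0D=13: acc |= 13<<7 -> acc=1688 shift=14
  byte[6]=0x8A cont=1 payload=0x0A=10: acc |= 10<<14 -> acc=165528 shift=21
  byte[7]=0x1F cont=0 payload=0x1F=31: acc |= 31<<21 -> acc=65177240 shift=28 [end]
Varint 2: bytes[4:8] = 98 8D 8A 1F -> value 65177240 (4 byte(s))
  byte[8]=0xB8 cont=1 payload=0x38=56: acc |= 56<<0 -> acc=56 shift=7
  byte[9]=0x01 cont=0 payload=0x01=1: acc |= 1<<7 -> acc=184 shift=14 [end]
Varint 3: bytes[8:10] = B8 01 -> value 184 (2 byte(s))
  byte[10]=0x88 cont=1 payload=0x08=8: acc |= 8<<0 -> acc=8 shift=7
  byte[11]=0xAF cont=1 payload=0x2F=47: acc |= 47<<7 -> acc=6024 shift=14
  byte[12]=0xA6 cont=1 payload=0x26=38: acc |= 38<<14 -> acc=628616 shift=21
  byte[13]=0x76 cont=0 payload=0x76=118: acc |= 118<<21 -> acc=248092552 shift=28 [end]
Varint 4: bytes[10:14] = 88 AF A6 76 -> value 248092552 (4 byte(s))

Answer: 8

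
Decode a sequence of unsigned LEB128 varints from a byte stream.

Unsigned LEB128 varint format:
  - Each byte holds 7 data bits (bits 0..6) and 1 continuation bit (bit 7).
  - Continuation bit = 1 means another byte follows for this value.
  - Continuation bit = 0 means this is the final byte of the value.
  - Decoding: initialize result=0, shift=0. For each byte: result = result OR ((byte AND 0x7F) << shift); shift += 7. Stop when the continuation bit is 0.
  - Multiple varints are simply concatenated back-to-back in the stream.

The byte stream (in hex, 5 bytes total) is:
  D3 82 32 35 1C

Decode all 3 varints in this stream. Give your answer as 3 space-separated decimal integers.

  byte[0]=0xD3 cont=1 payload=0x53=83: acc |= 83<<0 -> acc=83 shift=7
  byte[1]=0x82 cont=1 payload=0x02=2: acc |= 2<<7 -> acc=339 shift=14
  byte[2]=0x32 cont=0 payload=0x32=50: acc |= 50<<14 -> acc=819539 shift=21 [end]
Varint 1: bytes[0:3] = D3 82 32 -> value 819539 (3 byte(s))
  byte[3]=0x35 cont=0 payload=0x35=53: acc |= 53<<0 -> acc=53 shift=7 [end]
Varint 2: bytes[3:4] = 35 -> value 53 (1 byte(s))
  byte[4]=0x1C cont=0 payload=0x1C=28: acc |= 28<<0 -> acc=28 shift=7 [end]
Varint 3: bytes[4:5] = 1C -> value 28 (1 byte(s))

Answer: 819539 53 28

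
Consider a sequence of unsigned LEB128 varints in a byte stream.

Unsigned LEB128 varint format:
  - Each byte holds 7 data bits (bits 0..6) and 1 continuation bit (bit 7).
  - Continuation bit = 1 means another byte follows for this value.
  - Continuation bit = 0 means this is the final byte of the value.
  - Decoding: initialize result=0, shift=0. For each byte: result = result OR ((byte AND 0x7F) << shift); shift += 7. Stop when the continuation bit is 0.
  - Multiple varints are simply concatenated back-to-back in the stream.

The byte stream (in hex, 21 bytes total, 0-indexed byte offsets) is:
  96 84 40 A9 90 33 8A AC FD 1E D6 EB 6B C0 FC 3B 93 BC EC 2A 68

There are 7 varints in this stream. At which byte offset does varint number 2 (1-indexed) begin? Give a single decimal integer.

  byte[0]=0x96 cont=1 payload=0x16=22: acc |= 22<<0 -> acc=22 shift=7
  byte[1]=0x84 cont=1 payload=0x04=4: acc |= 4<<7 -> acc=534 shift=14
  byte[2]=0x40 cont=0 payload=0x40=64: acc |= 64<<14 -> acc=1049110 shift=21 [end]
Varint 1: bytes[0:3] = 96 84 40 -> value 1049110 (3 byte(s))
  byte[3]=0xA9 cont=1 payload=0x29=41: acc |= 41<<0 -> acc=41 shift=7
  byte[4]=0x90 cont=1 payload=0x10=16: acc |= 16<<7 -> acc=2089 shift=14
  byte[5]=0x33 cont=0 payload=0x33=51: acc |= 51<<14 -> acc=837673 shift=21 [end]
Varint 2: bytes[3:6] = A9 90 33 -> value 837673 (3 byte(s))
  byte[6]=0x8A cont=1 payload=0x0A=10: acc |= 10<<0 -> acc=10 shift=7
  byte[7]=0xAC cont=1 payload=0x2C=44: acc |= 44<<7 -> acc=5642 shift=14
  byte[8]=0xFD cont=1 payload=0x7D=125: acc |= 125<<14 -> acc=2053642 shift=21
  byte[9]=0x1E cont=0 payload=0x1E=30: acc |= 30<<21 -> acc=64968202 shift=28 [end]
Varint 3: bytes[6:10] = 8A AC FD 1E -> value 64968202 (4 byte(s))
  byte[10]=0xD6 cont=1 payload=0x56=86: acc |= 86<<0 -> acc=86 shift=7
  byte[11]=0xEB cont=1 payload=0x6B=107: acc |= 107<<7 -> acc=13782 shift=14
  byte[12]=0x6B cont=0 payload=0x6B=107: acc |= 107<<14 -> acc=1766870 shift=21 [end]
Varint 4: bytes[10:13] = D6 EB 6B -> value 1766870 (3 byte(s))
  byte[13]=0xC0 cont=1 payload=0x40=64: acc |= 64<<0 -> acc=64 shift=7
  byte[14]=0xFC cont=1 payload=0x7C=124: acc |= 124<<7 -> acc=15936 shift=14
  byte[15]=0x3B cont=0 payload=0x3B=59: acc |= 59<<14 -> acc=982592 shift=21 [end]
Varint 5: bytes[13:16] = C0 FC 3B -> value 982592 (3 byte(s))
  byte[16]=0x93 cont=1 payload=0x13=19: acc |= 19<<0 -> acc=19 shift=7
  byte[17]=0xBC cont=1 payload=0x3C=60: acc |= 60<<7 -> acc=7699 shift=14
  byte[18]=0xEC cont=1 payload=0x6C=108: acc |= 108<<14 -> acc=1777171 shift=21
  byte[19]=0x2A cont=0 payload=0x2A=42: acc |= 42<<21 -> acc=89857555 shift=28 [end]
Varint 6: bytes[16:20] = 93 BC EC 2A -> value 89857555 (4 byte(s))
  byte[20]=0x68 cont=0 payload=0x68=104: acc |= 104<<0 -> acc=104 shift=7 [end]
Varint 7: bytes[20:21] = 68 -> value 104 (1 byte(s))

Answer: 3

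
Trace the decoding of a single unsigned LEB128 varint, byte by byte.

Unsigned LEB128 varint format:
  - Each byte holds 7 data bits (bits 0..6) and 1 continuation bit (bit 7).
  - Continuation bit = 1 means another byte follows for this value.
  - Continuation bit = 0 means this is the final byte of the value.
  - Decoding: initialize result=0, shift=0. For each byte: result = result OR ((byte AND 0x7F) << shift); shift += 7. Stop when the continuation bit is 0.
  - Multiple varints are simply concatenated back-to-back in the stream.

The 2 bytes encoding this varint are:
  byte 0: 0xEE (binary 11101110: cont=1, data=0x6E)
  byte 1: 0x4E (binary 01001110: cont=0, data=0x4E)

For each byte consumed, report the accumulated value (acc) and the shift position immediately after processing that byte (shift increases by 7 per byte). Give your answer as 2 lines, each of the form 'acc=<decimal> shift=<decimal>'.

Answer: acc=110 shift=7
acc=10094 shift=14

Derivation:
byte 0=0xEE: payload=0x6E=110, contrib = 110<<0 = 110; acc -> 110, shift -> 7
byte 1=0x4E: payload=0x4E=78, contrib = 78<<7 = 9984; acc -> 10094, shift -> 14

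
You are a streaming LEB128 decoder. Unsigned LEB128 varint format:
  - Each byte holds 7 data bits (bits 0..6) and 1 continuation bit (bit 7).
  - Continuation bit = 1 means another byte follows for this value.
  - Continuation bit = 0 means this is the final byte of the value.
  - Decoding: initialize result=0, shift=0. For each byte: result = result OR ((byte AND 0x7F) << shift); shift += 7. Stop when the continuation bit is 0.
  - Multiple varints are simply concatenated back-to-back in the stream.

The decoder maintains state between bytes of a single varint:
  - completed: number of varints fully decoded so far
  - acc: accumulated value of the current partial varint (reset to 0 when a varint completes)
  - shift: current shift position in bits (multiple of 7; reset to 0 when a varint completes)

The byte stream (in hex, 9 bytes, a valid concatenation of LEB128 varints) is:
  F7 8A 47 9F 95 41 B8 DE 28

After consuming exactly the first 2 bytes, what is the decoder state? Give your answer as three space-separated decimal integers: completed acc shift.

Answer: 0 1399 14

Derivation:
byte[0]=0xF7 cont=1 payload=0x77: acc |= 119<<0 -> completed=0 acc=119 shift=7
byte[1]=0x8A cont=1 payload=0x0A: acc |= 10<<7 -> completed=0 acc=1399 shift=14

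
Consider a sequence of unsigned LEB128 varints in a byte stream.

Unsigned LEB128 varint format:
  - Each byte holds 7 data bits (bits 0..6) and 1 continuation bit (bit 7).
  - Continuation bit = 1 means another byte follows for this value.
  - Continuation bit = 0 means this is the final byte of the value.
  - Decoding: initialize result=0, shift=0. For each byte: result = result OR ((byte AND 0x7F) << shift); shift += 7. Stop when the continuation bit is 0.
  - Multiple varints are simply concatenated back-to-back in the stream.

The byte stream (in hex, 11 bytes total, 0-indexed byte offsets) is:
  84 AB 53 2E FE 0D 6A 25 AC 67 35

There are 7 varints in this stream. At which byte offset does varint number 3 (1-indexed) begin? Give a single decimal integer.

Answer: 4

Derivation:
  byte[0]=0x84 cont=1 payload=0x04=4: acc |= 4<<0 -> acc=4 shift=7
  byte[1]=0xAB cont=1 payload=0x2B=43: acc |= 43<<7 -> acc=5508 shift=14
  byte[2]=0x53 cont=0 payload=0x53=83: acc |= 83<<14 -> acc=1365380 shift=21 [end]
Varint 1: bytes[0:3] = 84 AB 53 -> value 1365380 (3 byte(s))
  byte[3]=0x2E cont=0 payload=0x2E=46: acc |= 46<<0 -> acc=46 shift=7 [end]
Varint 2: bytes[3:4] = 2E -> value 46 (1 byte(s))
  byte[4]=0xFE cont=1 payload=0x7E=126: acc |= 126<<0 -> acc=126 shift=7
  byte[5]=0x0D cont=0 payload=0x0D=13: acc |= 13<<7 -> acc=1790 shift=14 [end]
Varint 3: bytes[4:6] = FE 0D -> value 1790 (2 byte(s))
  byte[6]=0x6A cont=0 payload=0x6A=106: acc |= 106<<0 -> acc=106 shift=7 [end]
Varint 4: bytes[6:7] = 6A -> value 106 (1 byte(s))
  byte[7]=0x25 cont=0 payload=0x25=37: acc |= 37<<0 -> acc=37 shift=7 [end]
Varint 5: bytes[7:8] = 25 -> value 37 (1 byte(s))
  byte[8]=0xAC cont=1 payload=0x2C=44: acc |= 44<<0 -> acc=44 shift=7
  byte[9]=0x67 cont=0 payload=0x67=103: acc |= 103<<7 -> acc=13228 shift=14 [end]
Varint 6: bytes[8:10] = AC 67 -> value 13228 (2 byte(s))
  byte[10]=0x35 cont=0 payload=0x35=53: acc |= 53<<0 -> acc=53 shift=7 [end]
Varint 7: bytes[10:11] = 35 -> value 53 (1 byte(s))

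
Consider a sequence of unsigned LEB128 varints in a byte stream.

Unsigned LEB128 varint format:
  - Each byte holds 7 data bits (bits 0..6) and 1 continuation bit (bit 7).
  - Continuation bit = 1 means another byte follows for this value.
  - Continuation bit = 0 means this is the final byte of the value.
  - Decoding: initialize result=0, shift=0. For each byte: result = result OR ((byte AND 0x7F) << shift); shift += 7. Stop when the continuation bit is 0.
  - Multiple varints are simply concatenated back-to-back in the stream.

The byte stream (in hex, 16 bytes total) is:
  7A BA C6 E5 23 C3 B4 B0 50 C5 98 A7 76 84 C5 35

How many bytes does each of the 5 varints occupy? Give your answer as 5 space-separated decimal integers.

Answer: 1 4 4 4 3

Derivation:
  byte[0]=0x7A cont=0 payload=0x7A=122: acc |= 122<<0 -> acc=122 shift=7 [end]
Varint 1: bytes[0:1] = 7A -> value 122 (1 byte(s))
  byte[1]=0xBA cont=1 payload=0x3A=58: acc |= 58<<0 -> acc=58 shift=7
  byte[2]=0xC6 cont=1 payload=0x46=70: acc |= 70<<7 -> acc=9018 shift=14
  byte[3]=0xE5 cont=1 payload=0x65=101: acc |= 101<<14 -> acc=1663802 shift=21
  byte[4]=0x23 cont=0 payload=0x23=35: acc |= 35<<21 -> acc=75064122 shift=28 [end]
Varint 2: bytes[1:5] = BA C6 E5 23 -> value 75064122 (4 byte(s))
  byte[5]=0xC3 cont=1 payload=0x43=67: acc |= 67<<0 -> acc=67 shift=7
  byte[6]=0xB4 cont=1 payload=0x34=52: acc |= 52<<7 -> acc=6723 shift=14
  byte[7]=0xB0 cont=1 payload=0x30=48: acc |= 48<<14 -> acc=793155 shift=21
  byte[8]=0x50 cont=0 payload=0x50=80: acc |= 80<<21 -> acc=168565315 shift=28 [end]
Varint 3: bytes[5:9] = C3 B4 B0 50 -> value 168565315 (4 byte(s))
  byte[9]=0xC5 cont=1 payload=0x45=69: acc |= 69<<0 -> acc=69 shift=7
  byte[10]=0x98 cont=1 payload=0x18=24: acc |= 24<<7 -> acc=3141 shift=14
  byte[11]=0xA7 cont=1 payload=0x27=39: acc |= 39<<14 -> acc=642117 shift=21
  byte[12]=0x76 cont=0 payload=0x76=118: acc |= 118<<21 -> acc=248106053 shift=28 [end]
Varint 4: bytes[9:13] = C5 98 A7 76 -> value 248106053 (4 byte(s))
  byte[13]=0x84 cont=1 payload=0x04=4: acc |= 4<<0 -> acc=4 shift=7
  byte[14]=0xC5 cont=1 payload=0x45=69: acc |= 69<<7 -> acc=8836 shift=14
  byte[15]=0x35 cont=0 payload=0x35=53: acc |= 53<<14 -> acc=877188 shift=21 [end]
Varint 5: bytes[13:16] = 84 C5 35 -> value 877188 (3 byte(s))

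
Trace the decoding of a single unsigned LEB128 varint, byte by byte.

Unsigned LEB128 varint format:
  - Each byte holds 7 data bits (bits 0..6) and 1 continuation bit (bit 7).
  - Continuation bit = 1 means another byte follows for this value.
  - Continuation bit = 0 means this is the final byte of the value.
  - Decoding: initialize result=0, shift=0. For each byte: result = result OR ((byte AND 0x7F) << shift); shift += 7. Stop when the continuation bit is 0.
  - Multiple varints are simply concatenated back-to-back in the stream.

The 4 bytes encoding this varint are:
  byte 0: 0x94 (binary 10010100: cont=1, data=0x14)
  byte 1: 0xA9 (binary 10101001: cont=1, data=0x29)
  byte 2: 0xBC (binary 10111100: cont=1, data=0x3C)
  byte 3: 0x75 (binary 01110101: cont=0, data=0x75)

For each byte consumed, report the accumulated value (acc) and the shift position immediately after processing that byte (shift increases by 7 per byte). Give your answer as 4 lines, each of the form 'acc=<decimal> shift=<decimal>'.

byte 0=0x94: payload=0x14=20, contrib = 20<<0 = 20; acc -> 20, shift -> 7
byte 1=0xA9: payload=0x29=41, contrib = 41<<7 = 5248; acc -> 5268, shift -> 14
byte 2=0xBC: payload=0x3C=60, contrib = 60<<14 = 983040; acc -> 988308, shift -> 21
byte 3=0x75: payload=0x75=117, contrib = 117<<21 = 245366784; acc -> 246355092, shift -> 28

Answer: acc=20 shift=7
acc=5268 shift=14
acc=988308 shift=21
acc=246355092 shift=28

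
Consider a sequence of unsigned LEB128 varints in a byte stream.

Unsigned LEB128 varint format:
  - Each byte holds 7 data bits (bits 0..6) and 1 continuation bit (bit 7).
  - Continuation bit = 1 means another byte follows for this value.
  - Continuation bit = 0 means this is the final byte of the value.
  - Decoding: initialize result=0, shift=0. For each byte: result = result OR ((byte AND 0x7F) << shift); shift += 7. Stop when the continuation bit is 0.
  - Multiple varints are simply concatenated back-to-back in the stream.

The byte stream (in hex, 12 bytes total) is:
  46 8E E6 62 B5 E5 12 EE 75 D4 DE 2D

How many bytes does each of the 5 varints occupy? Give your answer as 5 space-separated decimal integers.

Answer: 1 3 3 2 3

Derivation:
  byte[0]=0x46 cont=0 payload=0x46=70: acc |= 70<<0 -> acc=70 shift=7 [end]
Varint 1: bytes[0:1] = 46 -> value 70 (1 byte(s))
  byte[1]=0x8E cont=1 payload=0x0E=14: acc |= 14<<0 -> acc=14 shift=7
  byte[2]=0xE6 cont=1 payload=0x66=102: acc |= 102<<7 -> acc=13070 shift=14
  byte[3]=0x62 cont=0 payload=0x62=98: acc |= 98<<14 -> acc=1618702 shift=21 [end]
Varint 2: bytes[1:4] = 8E E6 62 -> value 1618702 (3 byte(s))
  byte[4]=0xB5 cont=1 payload=0x35=53: acc |= 53<<0 -> acc=53 shift=7
  byte[5]=0xE5 cont=1 payload=0x65=101: acc |= 101<<7 -> acc=12981 shift=14
  byte[6]=0x12 cont=0 payload=0x12=18: acc |= 18<<14 -> acc=307893 shift=21 [end]
Varint 3: bytes[4:7] = B5 E5 12 -> value 307893 (3 byte(s))
  byte[7]=0xEE cont=1 payload=0x6E=110: acc |= 110<<0 -> acc=110 shift=7
  byte[8]=0x75 cont=0 payload=0x75=117: acc |= 117<<7 -> acc=15086 shift=14 [end]
Varint 4: bytes[7:9] = EE 75 -> value 15086 (2 byte(s))
  byte[9]=0xD4 cont=1 payload=0x54=84: acc |= 84<<0 -> acc=84 shift=7
  byte[10]=0xDE cont=1 payload=0x5E=94: acc |= 94<<7 -> acc=12116 shift=14
  byte[11]=0x2D cont=0 payload=0x2D=45: acc |= 45<<14 -> acc=749396 shift=21 [end]
Varint 5: bytes[9:12] = D4 DE 2D -> value 749396 (3 byte(s))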